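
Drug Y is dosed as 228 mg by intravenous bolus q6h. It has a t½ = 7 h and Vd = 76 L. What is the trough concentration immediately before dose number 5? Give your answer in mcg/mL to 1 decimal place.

3.4 mcg/mL

f = (1/2)^(τ/t½) = (1/2)^(6/7) ≈ 0.5520.
C₀ = D/Vd = 228/76 ≈ 3.000 mcg/mL.
Before the 5th dose, 4 doses have been given. Superposition: Cmin = C₀·(f + f² + … + f^4).
≈ 3.000 × (0.5520 + 0.3047 + 0.1682 + 0.0928) ≈ 3.000 × 1.1177 ≈ 3.353 mcg/mL.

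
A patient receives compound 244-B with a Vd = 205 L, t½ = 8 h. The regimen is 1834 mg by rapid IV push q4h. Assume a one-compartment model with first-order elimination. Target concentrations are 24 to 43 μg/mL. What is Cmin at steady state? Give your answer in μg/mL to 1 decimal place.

k = ln2/t½ = ln2/8 ≈ 0.086643 h⁻¹; fraction remaining f = e^(−kτ) = e^(−0.086643×4) ≈ 0.7071.
Accumulation ratio R = 1/(1 − f) ≈ 1/0.2929 ≈ 3.4141.
Single-dose peak C₀ = D/Vd = 1834/205 ≈ 8.946 μg/mL.
Cmax,ss = C₀/(1 − f) ≈ 8.946/0.2929 ≈ 30.543 μg/mL.
Steady-state trough Cmin,ss = Cmax,ss·f ≈ 30.543 × 0.7071 ≈ 21.597 μg/mL.
Trough 21.6 μg/mL vs MEC 24 μg/mL: subtherapeutic.

21.6 μg/mL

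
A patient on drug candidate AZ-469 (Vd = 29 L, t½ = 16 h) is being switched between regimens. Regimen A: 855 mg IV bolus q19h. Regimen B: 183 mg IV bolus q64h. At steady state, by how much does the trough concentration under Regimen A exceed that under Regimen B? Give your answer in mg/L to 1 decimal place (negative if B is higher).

22.7 mg/L

Regimen A: f = (1/2)^(19/16) ≈ 0.4391; Cmin,ss = (855/29)·f/(1−f) ≈ 23.081 mg/L.
Regimen B: f = (1/2)^(64/16) ≈ 0.0625; Cmin,ss = (183/29)·f/(1−f) ≈ 0.421 mg/L.
Difference ≈ 23.081 − 0.421 ≈ 22.660 mg/L.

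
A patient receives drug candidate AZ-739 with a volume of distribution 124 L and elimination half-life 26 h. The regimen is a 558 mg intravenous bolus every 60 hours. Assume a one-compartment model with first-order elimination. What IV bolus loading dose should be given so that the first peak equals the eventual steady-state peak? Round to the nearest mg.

699 mg

f = (1/2)^(60/26) ≈ 0.201983; accumulation ratio R = 1/(1−f) ≈ 1.25311.
Loading dose to hit Cmax,ss on first dose: D_load = D_maint·R ≈ 558 × 1.25311 ≈ 699.24 mg.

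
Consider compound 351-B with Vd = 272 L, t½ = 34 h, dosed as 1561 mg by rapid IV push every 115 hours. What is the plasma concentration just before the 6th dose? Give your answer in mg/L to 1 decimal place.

f = (1/2)^(τ/t½) = (1/2)^(115/34) ≈ 0.0959.
C₀ = D/Vd = 1561/272 ≈ 5.739 mg/L.
Before the 6th dose, 5 doses have been given. Superposition: Cmin = C₀·(f + f² + … + f^5).
≈ 5.739 × (0.0959 + 0.0092 + 0.0009 + 0.0001 + 0.0000) ≈ 5.739 × 0.1061 ≈ 0.609 mg/L.

0.6 mg/L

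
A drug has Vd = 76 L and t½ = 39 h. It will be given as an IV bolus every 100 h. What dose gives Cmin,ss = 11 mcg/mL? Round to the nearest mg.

4108 mg

τ/t½ = 100/39 ≈ 2.5641, so f = (1/2)^(100/39) ≈ 0.169094.
Cmin,ss = (D/Vd)·f/(1−f), so D = Cmin,ss·Vd·(1−f)/f.
D = 11 × 76 × (1−f)/f ≈ 11 × 76 × 4.91387 ≈ 4108.00 mg.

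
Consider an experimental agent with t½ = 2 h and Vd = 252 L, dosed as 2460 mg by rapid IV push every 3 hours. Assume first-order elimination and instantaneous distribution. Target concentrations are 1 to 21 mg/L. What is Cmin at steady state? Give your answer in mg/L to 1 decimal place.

5.3 mg/L

τ/t½ = 3/2 ≈ 1.5, so fraction remaining f = (1/2)^(3/2) ≈ 0.3536.
Each bolus raises the concentration by D/Vd = 2460/252 ≈ 9.762 mg/L.
Steady-state trough Cmin,ss = C₀·f/(1−f) ≈ 9.762 × 0.3536/0.6464 ≈ 5.340 mg/L.
Trough 5.3 mg/L vs MEC 1 mg/L: adequate.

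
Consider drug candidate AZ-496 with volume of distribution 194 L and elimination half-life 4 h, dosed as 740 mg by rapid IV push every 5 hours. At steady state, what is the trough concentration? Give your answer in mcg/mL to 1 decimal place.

2.8 mcg/mL

Over one 5-h interval, 5/4 ≈ 1.25 half-lives elapse, leaving f ≈ 0.4204 of each dose.
Accumulation ratio R = 1/(1 − f) ≈ 1/0.5796 ≈ 1.7253.
Single-dose peak C₀ = D/Vd = 740/194 ≈ 3.814 mcg/mL.
Cmax,ss = C₀/(1 − f) ≈ 3.814/0.5796 ≈ 6.580 mcg/mL.
Steady-state trough Cmin,ss = Cmax,ss·f ≈ 6.580 × 0.4204 ≈ 2.766 mcg/mL.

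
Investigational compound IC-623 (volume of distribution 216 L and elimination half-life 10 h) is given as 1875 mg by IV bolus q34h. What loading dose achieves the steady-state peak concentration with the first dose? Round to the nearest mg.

f = (1/2)^(34/10) ≈ 0.094732; accumulation ratio R = 1/(1−f) ≈ 1.10465.
Loading dose to hit Cmax,ss on first dose: D_load = D_maint·R ≈ 1875 × 1.10465 ≈ 2071.22 mg.

2071 mg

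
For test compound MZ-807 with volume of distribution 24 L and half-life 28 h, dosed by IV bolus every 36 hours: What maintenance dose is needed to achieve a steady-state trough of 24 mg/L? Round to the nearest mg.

828 mg

τ/t½ = 36/28 ≈ 1.2857, so f = (1/2)^(36/28) ≈ 0.410168.
Cmin,ss = (D/Vd)·f/(1−f), so D = Cmin,ss·Vd·(1−f)/f.
D = 24 × 24 × (1−f)/f ≈ 24 × 24 × 1.43803 ≈ 828.31 mg.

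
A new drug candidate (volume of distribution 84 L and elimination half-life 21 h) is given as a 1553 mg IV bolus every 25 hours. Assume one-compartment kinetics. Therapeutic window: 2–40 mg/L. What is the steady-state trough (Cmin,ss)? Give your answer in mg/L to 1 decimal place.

14.4 mg/L

Over one 25-h interval, 25/21 ≈ 1.1905 half-lives elapse, leaving f ≈ 0.4382 of each dose.
Accumulation ratio R = 1/(1 − f) ≈ 1/0.5618 ≈ 1.7800.
Each bolus raises the concentration by D/Vd = 1553/84 ≈ 18.488 mg/L.
Steady-state peak Cmax,ss = C₀·R ≈ 18.488 × 1.7800 ≈ 32.909 mg/L.
One interval later, Cmin,ss = Cmax,ss·e^(−kτ) ≈ 32.909 × 0.4382 ≈ 14.421 mg/L.
Trough 14.4 mg/L vs MEC 2 mg/L: adequate.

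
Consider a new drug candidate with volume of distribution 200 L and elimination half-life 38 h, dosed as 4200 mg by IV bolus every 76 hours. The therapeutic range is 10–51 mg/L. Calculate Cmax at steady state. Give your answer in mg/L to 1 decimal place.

28.0 mg/L

τ = 76 h = 2 half-lives, so f = (1/2)^2 = 0.25.
At steady state, R = 1/(1 − 0.25) = 4/3.
Single-dose peak C₀ = D/Vd = 4200/200 = 21 mg/L.
Steady-state peak Cmax,ss = C₀·R = 21 × 4/3 ≈ 28.000 mg/L.
Peak 28.0 mg/L vs MTC 51 mg/L: below toxic threshold.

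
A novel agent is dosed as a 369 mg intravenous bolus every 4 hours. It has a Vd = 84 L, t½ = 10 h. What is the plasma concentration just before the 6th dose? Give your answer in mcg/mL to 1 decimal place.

f = (1/2)^(τ/t½) = (1/2)^(4/10) ≈ 0.7579.
C₀ = D/Vd = 369/84 ≈ 4.393 mcg/mL.
Before the 6th dose, 5 doses have been given. Superposition: Cmin = C₀·(f + f² + … + f^5).
≈ 4.393 × (0.7579 + 0.5744 + 0.4353 + 0.3299 + 0.2501) ≈ 4.393 × 2.3476 ≈ 10.313 mcg/mL.

10.3 mcg/mL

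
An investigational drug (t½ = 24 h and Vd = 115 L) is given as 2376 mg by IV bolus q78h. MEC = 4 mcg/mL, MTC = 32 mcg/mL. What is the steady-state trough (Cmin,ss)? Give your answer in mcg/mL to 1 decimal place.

2.4 mcg/mL

k = ln2/t½ = ln2/24 ≈ 0.028881 h⁻¹; fraction remaining f = e^(−kτ) = e^(−0.028881×78) ≈ 0.1051.
Accumulation ratio R = 1/(1 − f) ≈ 1/0.8949 ≈ 1.1174.
Single-dose peak C₀ = D/Vd = 2376/115 ≈ 20.661 mcg/mL.
Cmax,ss = C₀/(1 − f) ≈ 20.661/0.8949 ≈ 23.087 mcg/mL.
Steady-state trough Cmin,ss = Cmax,ss·f ≈ 23.087 × 0.1051 ≈ 2.426 mcg/mL.
Trough 2.4 mcg/mL vs MEC 4 mcg/mL: subtherapeutic.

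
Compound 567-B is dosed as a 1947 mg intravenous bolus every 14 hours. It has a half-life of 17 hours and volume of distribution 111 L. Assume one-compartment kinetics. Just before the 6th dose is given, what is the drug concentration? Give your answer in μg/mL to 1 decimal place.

21.5 μg/mL

f = (1/2)^(τ/t½) = (1/2)^(14/17) ≈ 0.5651.
C₀ = D/Vd = 1947/111 ≈ 17.541 μg/mL.
Before the 6th dose, 5 doses have been given. Superposition: Cmin = C₀·(f + f² + … + f^5).
≈ 17.541 × (0.5651 + 0.3193 + 0.1805 + 0.1020 + 0.0576) ≈ 17.541 × 1.2245 ≈ 21.479 μg/mL.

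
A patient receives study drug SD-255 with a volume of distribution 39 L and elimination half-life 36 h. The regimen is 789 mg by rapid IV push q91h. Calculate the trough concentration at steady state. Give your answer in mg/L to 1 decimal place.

4.2 mg/L

Over one 91-h interval, 91/36 ≈ 2.5278 half-lives elapse, leaving f ≈ 0.1734 of each dose.
Single-dose peak C₀ = D/Vd = 789/39 ≈ 20.231 mg/L.
Steady-state trough Cmin,ss = C₀·f/(1−f) ≈ 20.231 × 0.1734/0.8266 ≈ 4.244 mg/L.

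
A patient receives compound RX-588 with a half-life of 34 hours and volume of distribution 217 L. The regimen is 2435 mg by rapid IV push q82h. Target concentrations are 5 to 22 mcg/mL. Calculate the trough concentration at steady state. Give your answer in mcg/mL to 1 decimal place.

2.6 mcg/mL

τ/t½ = 82/34 ≈ 2.4118, so fraction remaining f = (1/2)^(82/34) ≈ 0.1879.
At steady state, accumulation factor R = 1/(1 − e^(−kτ)) ≈ 1.2314.
Single-dose peak C₀ = D/Vd = 2435/217 ≈ 11.221 mcg/mL.
Steady-state peak Cmax,ss = C₀·R ≈ 11.221 × 1.2314 ≈ 13.818 mcg/mL.
Steady-state trough Cmin,ss = Cmax,ss·f ≈ 13.818 × 0.1879 ≈ 2.596 mcg/mL.
Trough 2.6 mcg/mL vs MEC 5 mcg/mL: subtherapeutic.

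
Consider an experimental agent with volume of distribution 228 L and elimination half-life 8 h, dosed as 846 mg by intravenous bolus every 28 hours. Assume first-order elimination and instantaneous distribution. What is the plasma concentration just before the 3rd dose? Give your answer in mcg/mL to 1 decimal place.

0.4 mcg/mL

f = (1/2)^(τ/t½) = (1/2)^(28/8) ≈ 0.0884.
C₀ = D/Vd = 846/228 ≈ 3.711 mcg/mL.
Before the 3rd dose, 2 doses have been given. Superposition: Cmin = C₀·(f + f²).
≈ 3.711 × (0.0884 + 0.0078) ≈ 3.711 × 0.0962 ≈ 0.357 mcg/mL.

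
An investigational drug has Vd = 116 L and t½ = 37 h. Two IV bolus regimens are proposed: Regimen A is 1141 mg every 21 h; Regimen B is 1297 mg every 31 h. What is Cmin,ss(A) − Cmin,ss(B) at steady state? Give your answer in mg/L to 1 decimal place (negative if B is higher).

Regimen A: f = (1/2)^(21/37) ≈ 0.6748; Cmin,ss = (1141/116)·f/(1−f) ≈ 20.410 mg/L.
Regimen B: f = (1/2)^(31/37) ≈ 0.5595; Cmin,ss = (1297/116)·f/(1−f) ≈ 14.202 mg/L.
Difference ≈ 20.410 − 14.202 ≈ 6.208 mg/L.

6.2 mg/L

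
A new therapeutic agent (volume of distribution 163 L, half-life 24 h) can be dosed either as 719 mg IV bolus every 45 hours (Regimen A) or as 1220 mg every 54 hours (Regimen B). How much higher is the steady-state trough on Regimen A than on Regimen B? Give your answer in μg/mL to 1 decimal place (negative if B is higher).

-0.3 μg/mL

Regimen A: f = (1/2)^(45/24) ≈ 0.2726; Cmin,ss = (719/163)·f/(1−f) ≈ 1.653 μg/mL.
Regimen B: f = (1/2)^(54/24) ≈ 0.2102; Cmin,ss = (1220/163)·f/(1−f) ≈ 1.992 μg/mL.
Difference ≈ 1.653 − 1.992 ≈ -0.339 μg/mL.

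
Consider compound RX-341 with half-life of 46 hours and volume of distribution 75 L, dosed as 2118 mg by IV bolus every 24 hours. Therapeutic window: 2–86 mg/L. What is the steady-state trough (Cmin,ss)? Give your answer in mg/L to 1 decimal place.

k = ln2/t½ = ln2/46 ≈ 0.015068 h⁻¹; fraction remaining f = e^(−kτ) = e^(−0.015068×24) ≈ 0.6965.
Single-dose peak C₀ = D/Vd = 2118/75 ≈ 28.240 mg/L.
Steady-state trough Cmin,ss = C₀·f/(1−f) ≈ 28.240 × 0.6965/0.3035 ≈ 64.808 mg/L.
Trough 64.8 mg/L vs MEC 2 mg/L: adequate.

64.8 mg/L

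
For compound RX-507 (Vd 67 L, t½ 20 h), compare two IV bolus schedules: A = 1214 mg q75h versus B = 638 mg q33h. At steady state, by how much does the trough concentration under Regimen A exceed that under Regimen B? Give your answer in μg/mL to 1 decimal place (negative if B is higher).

-3.0 μg/mL

Regimen A: f = (1/2)^(75/20) ≈ 0.0743; Cmin,ss = (1214/67)·f/(1−f) ≈ 1.454 μg/mL.
Regimen B: f = (1/2)^(33/20) ≈ 0.3186; Cmin,ss = (638/67)·f/(1−f) ≈ 4.452 μg/mL.
Difference ≈ 1.454 − 4.452 ≈ -2.998 μg/mL.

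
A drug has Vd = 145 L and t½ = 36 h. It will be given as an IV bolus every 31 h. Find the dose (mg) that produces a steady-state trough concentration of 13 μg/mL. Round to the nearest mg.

τ/t½ = 31/36 ≈ 0.86111, so f = (1/2)^(31/36) ≈ 0.550528.
Cmin,ss = (D/Vd)·f/(1−f), so D = Cmin,ss·Vd·(1−f)/f.
D = 13 × 145 × (1−f)/f ≈ 13 × 145 × 0.81644 ≈ 1538.99 mg.

1539 mg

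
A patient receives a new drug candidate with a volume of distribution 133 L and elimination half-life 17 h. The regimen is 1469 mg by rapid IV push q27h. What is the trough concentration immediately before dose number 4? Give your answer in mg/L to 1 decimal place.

5.3 mg/L

f = (1/2)^(τ/t½) = (1/2)^(27/17) ≈ 0.3326.
C₀ = D/Vd = 1469/133 ≈ 11.045 mg/L.
Before the 4th dose, 3 doses have been given. Superposition: Cmin = C₀·(f + f² + … + f^3).
≈ 11.045 × (0.3326 + 0.1106 + 0.0368) ≈ 11.045 × 0.4800 ≈ 5.302 mg/L.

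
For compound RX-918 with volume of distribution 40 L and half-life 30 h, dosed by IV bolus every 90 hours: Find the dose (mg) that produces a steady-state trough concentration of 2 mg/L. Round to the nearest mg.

560 mg

τ/t½ = 90/30 ≈ 3, so f = (1/2)^(90/30) ≈ 0.125000.
Cmin,ss = (D/Vd)·f/(1−f), so D = Cmin,ss·Vd·(1−f)/f.
D = 2 × 40 × (1−f)/f ≈ 2 × 40 × 7.00000 ≈ 560.00 mg.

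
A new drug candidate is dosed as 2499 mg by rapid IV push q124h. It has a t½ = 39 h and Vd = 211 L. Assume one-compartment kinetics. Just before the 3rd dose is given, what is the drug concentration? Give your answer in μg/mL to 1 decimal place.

1.5 μg/mL

f = (1/2)^(τ/t½) = (1/2)^(124/39) ≈ 0.1104.
C₀ = D/Vd = 2499/211 ≈ 11.844 μg/mL.
Before the 3rd dose, 2 doses have been given. Superposition: Cmin = C₀·(f + f²).
≈ 11.844 × (0.1104 + 0.0122) ≈ 11.844 × 0.1226 ≈ 1.452 μg/mL.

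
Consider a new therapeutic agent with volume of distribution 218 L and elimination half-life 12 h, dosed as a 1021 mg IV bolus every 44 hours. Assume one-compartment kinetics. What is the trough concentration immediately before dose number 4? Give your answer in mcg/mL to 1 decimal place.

f = (1/2)^(τ/t½) = (1/2)^(44/12) ≈ 0.0787.
C₀ = D/Vd = 1021/218 ≈ 4.683 mcg/mL.
Before the 4th dose, 3 doses have been given. Superposition: Cmin = C₀·(f + f² + … + f^3).
≈ 4.683 × (0.0787 + 0.0062 + 0.0005) ≈ 4.683 × 0.0854 ≈ 0.400 mcg/mL.

0.4 mcg/mL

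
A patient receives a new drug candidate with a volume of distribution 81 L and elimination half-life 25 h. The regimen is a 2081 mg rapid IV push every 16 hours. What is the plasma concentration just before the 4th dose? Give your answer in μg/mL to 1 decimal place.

33.9 μg/mL

f = (1/2)^(τ/t½) = (1/2)^(16/25) ≈ 0.6417.
C₀ = D/Vd = 2081/81 ≈ 25.691 μg/mL.
Before the 4th dose, 3 doses have been given. Superposition: Cmin = C₀·(f + f² + … + f^3).
≈ 25.691 × (0.6417 + 0.4118 + 0.2642) ≈ 25.691 × 1.3177 ≈ 33.853 μg/mL.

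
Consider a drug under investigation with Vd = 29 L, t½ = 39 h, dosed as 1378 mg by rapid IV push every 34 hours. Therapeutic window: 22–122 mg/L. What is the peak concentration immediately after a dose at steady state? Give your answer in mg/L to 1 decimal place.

104.8 mg/L

τ/t½ = 34/39 ≈ 0.87179, so fraction remaining f = (1/2)^(34/39) ≈ 0.5465.
Accumulation ratio R = 1/(1 − f) ≈ 1/0.4535 ≈ 2.2051.
Each bolus raises the concentration by D/Vd = 1378/29 ≈ 47.517 mg/L.
Cmax,ss = C₀/(1 − f) ≈ 47.517/0.4535 ≈ 104.778 mg/L.
Peak 104.8 mg/L vs MTC 122 mg/L: below toxic threshold.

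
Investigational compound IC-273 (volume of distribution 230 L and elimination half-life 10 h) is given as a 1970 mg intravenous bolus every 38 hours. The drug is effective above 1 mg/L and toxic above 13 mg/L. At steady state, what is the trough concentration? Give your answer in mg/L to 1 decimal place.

0.7 mg/L

τ/t½ = 38/10 ≈ 3.8, so fraction remaining f = (1/2)^(38/10) ≈ 0.0718.
At steady state, accumulation factor R = 1/(1 − e^(−kτ)) ≈ 1.0774.
Single-dose peak C₀ = D/Vd = 1970/230 ≈ 8.565 mg/L.
Steady-state peak Cmax,ss = C₀·R ≈ 8.565 × 1.0774 ≈ 9.228 mg/L.
One interval later, Cmin,ss = Cmax,ss·e^(−kτ) ≈ 9.228 × 0.0718 ≈ 0.663 mg/L.
Trough 0.7 mg/L vs MEC 1 mg/L: subtherapeutic.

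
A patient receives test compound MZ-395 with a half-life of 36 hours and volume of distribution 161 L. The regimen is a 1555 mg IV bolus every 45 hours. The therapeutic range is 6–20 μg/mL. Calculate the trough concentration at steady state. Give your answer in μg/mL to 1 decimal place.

7.0 μg/mL

Over one 45-h interval, 45/36 ≈ 1.25 half-lives elapse, leaving f ≈ 0.4204 of each dose.
Single-dose peak C₀ = D/Vd = 1555/161 ≈ 9.658 μg/mL.
Steady-state trough Cmin,ss = C₀·f/(1−f) ≈ 9.658 × 0.4204/0.5796 ≈ 7.005 μg/mL.
Trough 7.0 μg/mL vs MEC 6 μg/mL: adequate.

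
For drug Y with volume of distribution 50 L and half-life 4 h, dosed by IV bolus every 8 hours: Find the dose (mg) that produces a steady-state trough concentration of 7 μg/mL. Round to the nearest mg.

τ/t½ = 8/4 ≈ 2, so f = (1/2)^(8/4) ≈ 0.250000.
Cmin,ss = (D/Vd)·f/(1−f), so D = Cmin,ss·Vd·(1−f)/f.
D = 7 × 50 × (1−f)/f ≈ 7 × 50 × 3.00000 ≈ 1050.00 mg.

1050 mg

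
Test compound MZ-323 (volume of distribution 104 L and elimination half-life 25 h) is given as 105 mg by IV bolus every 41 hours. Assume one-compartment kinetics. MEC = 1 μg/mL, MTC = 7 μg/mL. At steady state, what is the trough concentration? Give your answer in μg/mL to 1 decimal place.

k = ln2/t½ = ln2/25 ≈ 0.027726 h⁻¹; fraction remaining f = e^(−kτ) = e^(−0.027726×41) ≈ 0.3209.
Accumulation ratio R = 1/(1 − f) ≈ 1/0.6791 ≈ 1.4725.
Single-dose peak C₀ = D/Vd = 105/104 ≈ 1.010 μg/mL.
Steady-state peak Cmax,ss = C₀·R ≈ 1.010 × 1.4725 ≈ 1.487 μg/mL.
One interval later, Cmin,ss = Cmax,ss·e^(−kτ) ≈ 1.487 × 0.3209 ≈ 0.477 μg/mL.
Trough 0.5 μg/mL vs MEC 1 μg/mL: subtherapeutic.

0.5 μg/mL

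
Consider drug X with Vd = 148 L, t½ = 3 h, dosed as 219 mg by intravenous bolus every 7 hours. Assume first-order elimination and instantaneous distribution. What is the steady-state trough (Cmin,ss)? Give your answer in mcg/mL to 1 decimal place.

τ/t½ = 7/3 ≈ 2.3333, so fraction remaining f = (1/2)^(7/3) ≈ 0.1984.
Each bolus raises the concentration by D/Vd = 219/148 ≈ 1.480 mcg/mL.
Steady-state trough Cmin,ss = C₀·f/(1−f) ≈ 1.480 × 0.1984/0.8016 ≈ 0.366 mcg/mL.

0.4 mcg/mL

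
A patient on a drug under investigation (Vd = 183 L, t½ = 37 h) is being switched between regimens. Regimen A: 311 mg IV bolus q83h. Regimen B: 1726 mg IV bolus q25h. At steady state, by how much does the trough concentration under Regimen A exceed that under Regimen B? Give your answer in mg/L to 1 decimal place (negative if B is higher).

-15.3 mg/L

Regimen A: f = (1/2)^(83/37) ≈ 0.2112; Cmin,ss = (311/183)·f/(1−f) ≈ 0.455 mg/L.
Regimen B: f = (1/2)^(25/37) ≈ 0.6260; Cmin,ss = (1726/183)·f/(1−f) ≈ 15.787 mg/L.
Difference ≈ 0.455 − 15.787 ≈ -15.332 mg/L.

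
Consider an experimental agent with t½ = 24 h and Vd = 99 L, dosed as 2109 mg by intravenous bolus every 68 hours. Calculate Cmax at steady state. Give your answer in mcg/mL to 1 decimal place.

24.8 mcg/mL

k = ln2/t½ = ln2/24 ≈ 0.028881 h⁻¹; fraction remaining f = e^(−kτ) = e^(−0.028881×68) ≈ 0.1403.
Accumulation ratio R = 1/(1 − f) ≈ 1/0.8597 ≈ 1.1632.
Each bolus raises the concentration by D/Vd = 2109/99 ≈ 21.303 mcg/mL.
Cmax,ss = C₀/(1 − f) ≈ 21.303/0.8597 ≈ 24.780 mcg/mL.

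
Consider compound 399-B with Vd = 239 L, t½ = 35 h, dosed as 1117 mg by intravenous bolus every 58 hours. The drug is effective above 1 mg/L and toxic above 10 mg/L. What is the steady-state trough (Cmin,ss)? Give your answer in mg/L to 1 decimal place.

τ/t½ = 58/35 ≈ 1.6571, so fraction remaining f = (1/2)^(58/35) ≈ 0.3171.
Accumulation ratio R = 1/(1 − f) ≈ 1/0.6829 ≈ 1.4643.
Each bolus raises the concentration by D/Vd = 1117/239 ≈ 4.674 mg/L.
Steady-state peak Cmax,ss = C₀·R ≈ 4.674 × 1.4643 ≈ 6.844 mg/L.
One interval later, Cmin,ss = Cmax,ss·e^(−kτ) ≈ 6.844 × 0.3171 ≈ 2.170 mg/L.
Trough 2.2 mg/L vs MEC 1 mg/L: adequate.

2.2 mg/L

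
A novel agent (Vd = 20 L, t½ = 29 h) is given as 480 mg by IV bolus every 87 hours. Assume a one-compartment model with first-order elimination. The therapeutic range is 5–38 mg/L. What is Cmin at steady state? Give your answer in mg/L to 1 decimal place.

3.4 mg/L

The dosing interval is 3 half-lives, so f = 2^(−3) = 0.125.
Accumulation ratio R = 1/(1 − f) = 1/0.875 = 8/7.
Single-dose peak C₀ = D/Vd = 480/20 = 24 mg/L.
Steady-state peak Cmax,ss = C₀·R = 24 × 8/7 ≈ 27.429 mg/L.
Steady-state trough Cmin,ss = Cmax,ss·f ≈ 27.429 × 0.125 ≈ 3.429 mg/L.
Trough 3.4 mg/L vs MEC 5 mg/L: subtherapeutic.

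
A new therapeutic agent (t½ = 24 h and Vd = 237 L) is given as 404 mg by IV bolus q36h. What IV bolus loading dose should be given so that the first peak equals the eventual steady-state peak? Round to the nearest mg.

625 mg

f = (1/2)^(36/24) ≈ 0.353553; accumulation ratio R = 1/(1−f) ≈ 1.54692.
Loading dose to hit Cmax,ss on first dose: D_load = D_maint·R ≈ 404 × 1.54692 ≈ 624.96 mg.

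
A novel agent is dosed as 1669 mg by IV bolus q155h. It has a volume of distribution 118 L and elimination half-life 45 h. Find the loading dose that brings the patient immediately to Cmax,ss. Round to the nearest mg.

1838 mg

f = (1/2)^(155/45) ≈ 0.091858; accumulation ratio R = 1/(1−f) ≈ 1.10115.
Loading dose to hit Cmax,ss on first dose: D_load = D_maint·R ≈ 1669 × 1.10115 ≈ 1837.82 mg.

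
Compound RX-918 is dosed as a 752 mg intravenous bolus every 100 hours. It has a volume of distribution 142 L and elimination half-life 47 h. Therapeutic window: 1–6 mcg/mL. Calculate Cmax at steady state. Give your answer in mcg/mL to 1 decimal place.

τ/t½ = 100/47 ≈ 2.1277, so fraction remaining f = (1/2)^(100/47) ≈ 0.2288.
Accumulation ratio R = 1/(1 − f) ≈ 1/0.7712 ≈ 1.2967.
Single-dose peak C₀ = D/Vd = 752/142 ≈ 5.296 mcg/mL.
Steady-state peak Cmax,ss = C₀·R ≈ 5.296 × 1.2967 ≈ 6.867 mcg/mL.
Peak 6.9 mcg/mL vs MTC 6 mcg/mL: exceeds toxic threshold.

6.9 mcg/mL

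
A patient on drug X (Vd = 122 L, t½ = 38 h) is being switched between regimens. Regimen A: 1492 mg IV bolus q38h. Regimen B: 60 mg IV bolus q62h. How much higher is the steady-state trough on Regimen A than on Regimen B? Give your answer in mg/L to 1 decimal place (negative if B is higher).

12.0 mg/L

Regimen A: f = (1/2)^(38/38) ≈ 0.5000; Cmin,ss = (1492/122)·f/(1−f) ≈ 12.230 mg/L.
Regimen B: f = (1/2)^(62/38) ≈ 0.3227; Cmin,ss = (60/122)·f/(1−f) ≈ 0.234 mg/L.
Difference ≈ 12.230 − 0.234 ≈ 11.996 mg/L.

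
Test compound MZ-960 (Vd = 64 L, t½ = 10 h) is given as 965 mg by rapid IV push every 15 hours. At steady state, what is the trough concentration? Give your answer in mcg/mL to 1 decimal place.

8.2 mcg/mL

k = ln2/t½ = ln2/10 ≈ 0.069315 h⁻¹; fraction remaining f = e^(−kτ) = e^(−0.069315×15) ≈ 0.3536.
At steady state, accumulation factor R = 1/(1 − e^(−kτ)) ≈ 1.5470.
Each bolus raises the concentration by D/Vd = 965/64 ≈ 15.078 mcg/mL.
Steady-state peak Cmax,ss = C₀·R ≈ 15.078 × 1.5470 ≈ 23.326 mcg/mL.
One interval later, Cmin,ss = Cmax,ss·e^(−kτ) ≈ 23.326 × 0.3536 ≈ 8.248 mcg/mL.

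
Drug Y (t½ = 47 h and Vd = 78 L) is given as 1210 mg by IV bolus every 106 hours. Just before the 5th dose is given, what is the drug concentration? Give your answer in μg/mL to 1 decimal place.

4.1 μg/mL

f = (1/2)^(τ/t½) = (1/2)^(106/47) ≈ 0.2095.
C₀ = D/Vd = 1210/78 ≈ 15.513 μg/mL.
Before the 5th dose, 4 doses have been given. Superposition: Cmin = C₀·(f + f² + … + f^4).
≈ 15.513 × (0.2095 + 0.0439 + 0.0092 + 0.0019) ≈ 15.513 × 0.2645 ≈ 4.103 μg/mL.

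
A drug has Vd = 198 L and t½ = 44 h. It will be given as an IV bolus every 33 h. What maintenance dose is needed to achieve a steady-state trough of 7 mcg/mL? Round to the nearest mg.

945 mg

τ/t½ = 33/44 ≈ 0.75, so f = (1/2)^(33/44) ≈ 0.594604.
Cmin,ss = (D/Vd)·f/(1−f), so D = Cmin,ss·Vd·(1−f)/f.
D = 7 × 198 × (1−f)/f ≈ 7 × 198 × 0.68179 ≈ 944.96 mg.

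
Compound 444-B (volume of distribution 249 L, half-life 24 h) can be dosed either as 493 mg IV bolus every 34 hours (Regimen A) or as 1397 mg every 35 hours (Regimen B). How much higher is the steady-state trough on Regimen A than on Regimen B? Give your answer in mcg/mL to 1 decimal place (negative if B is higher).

Regimen A: f = (1/2)^(34/24) ≈ 0.3746; Cmin,ss = (493/249)·f/(1−f) ≈ 1.186 mcg/mL.
Regimen B: f = (1/2)^(35/24) ≈ 0.3639; Cmin,ss = (1397/249)·f/(1−f) ≈ 3.210 mcg/mL.
Difference ≈ 1.186 − 3.210 ≈ -2.024 mcg/mL.

-2.0 mcg/mL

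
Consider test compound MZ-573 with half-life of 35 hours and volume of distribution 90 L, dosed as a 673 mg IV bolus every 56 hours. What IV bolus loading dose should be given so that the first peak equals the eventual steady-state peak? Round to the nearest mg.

1004 mg

f = (1/2)^(56/35) ≈ 0.329877; accumulation ratio R = 1/(1−f) ≈ 1.49226.
Loading dose to hit Cmax,ss on first dose: D_load = D_maint·R ≈ 673 × 1.49226 ≈ 1004.29 mg.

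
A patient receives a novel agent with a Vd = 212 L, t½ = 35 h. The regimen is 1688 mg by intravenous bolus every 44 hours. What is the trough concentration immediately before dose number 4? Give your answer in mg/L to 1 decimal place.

f = (1/2)^(τ/t½) = (1/2)^(44/35) ≈ 0.4184.
C₀ = D/Vd = 1688/212 ≈ 7.962 mg/L.
Before the 4th dose, 3 doses have been given. Superposition: Cmin = C₀·(f + f² + … + f^3).
≈ 7.962 × (0.4184 + 0.1751 + 0.0732) ≈ 7.962 × 0.6667 ≈ 5.308 mg/L.

5.3 mg/L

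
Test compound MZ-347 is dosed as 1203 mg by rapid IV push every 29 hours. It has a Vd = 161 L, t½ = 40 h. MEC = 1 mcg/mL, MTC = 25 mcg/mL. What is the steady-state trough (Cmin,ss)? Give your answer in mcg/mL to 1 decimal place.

Over one 29-h interval, 29/40 ≈ 0.725 half-lives elapse, leaving f ≈ 0.6050 of each dose.
At steady state, accumulation factor R = 1/(1 − e^(−kτ)) ≈ 2.5316.
Each bolus raises the concentration by D/Vd = 1203/161 ≈ 7.472 mcg/mL.
Cmax,ss = C₀/(1 − f) ≈ 7.472/0.3950 ≈ 18.916 mcg/mL.
Steady-state trough Cmin,ss = Cmax,ss·f ≈ 18.916 × 0.6050 ≈ 11.444 mcg/mL.
Trough 11.4 mcg/mL vs MEC 1 mcg/mL: adequate.

11.4 mcg/mL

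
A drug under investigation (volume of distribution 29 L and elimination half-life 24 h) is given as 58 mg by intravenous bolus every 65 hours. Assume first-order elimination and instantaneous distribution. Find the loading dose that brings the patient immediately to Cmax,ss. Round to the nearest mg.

68 mg

f = (1/2)^(65/24) ≈ 0.153007; accumulation ratio R = 1/(1−f) ≈ 1.18065.
Loading dose to hit Cmax,ss on first dose: D_load = D_maint·R ≈ 58 × 1.18065 ≈ 68.48 mg.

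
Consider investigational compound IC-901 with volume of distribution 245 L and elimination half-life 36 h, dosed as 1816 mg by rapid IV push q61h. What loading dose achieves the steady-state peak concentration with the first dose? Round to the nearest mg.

f = (1/2)^(61/36) ≈ 0.308974; accumulation ratio R = 1/(1−f) ≈ 1.44712.
Loading dose to hit Cmax,ss on first dose: D_load = D_maint·R ≈ 1816 × 1.44712 ≈ 2627.97 mg.

2628 mg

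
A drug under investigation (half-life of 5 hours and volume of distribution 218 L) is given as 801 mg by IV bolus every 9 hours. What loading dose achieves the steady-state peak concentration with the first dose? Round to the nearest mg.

f = (1/2)^(9/5) ≈ 0.287175; accumulation ratio R = 1/(1−f) ≈ 1.40287.
Loading dose to hit Cmax,ss on first dose: D_load = D_maint·R ≈ 801 × 1.40287 ≈ 1123.70 mg.

1124 mg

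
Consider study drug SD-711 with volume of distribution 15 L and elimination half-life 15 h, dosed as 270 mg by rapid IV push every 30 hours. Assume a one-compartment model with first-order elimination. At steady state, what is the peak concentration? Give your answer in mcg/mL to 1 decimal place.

24.0 mcg/mL

τ = 30 h = 2 half-lives, so f = (1/2)^2 = 0.25.
At steady state, R = 1/(1 − 0.25) = 4/3.
Single-dose peak C₀ = D/Vd = 270/15 = 18 mcg/mL.
Steady-state peak Cmax,ss = C₀·R = 18 × 4/3 ≈ 24.000 mcg/mL.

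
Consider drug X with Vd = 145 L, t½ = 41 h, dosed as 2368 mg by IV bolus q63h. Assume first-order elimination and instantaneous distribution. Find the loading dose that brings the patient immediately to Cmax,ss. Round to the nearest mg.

f = (1/2)^(63/41) ≈ 0.344700; accumulation ratio R = 1/(1−f) ≈ 1.52602.
Loading dose to hit Cmax,ss on first dose: D_load = D_maint·R ≈ 2368 × 1.52602 ≈ 3613.62 mg.

3614 mg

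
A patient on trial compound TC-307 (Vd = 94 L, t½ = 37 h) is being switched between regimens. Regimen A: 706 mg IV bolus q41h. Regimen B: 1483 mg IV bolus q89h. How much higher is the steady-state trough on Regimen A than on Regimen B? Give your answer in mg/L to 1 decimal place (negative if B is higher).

2.8 mg/L

Regimen A: f = (1/2)^(41/37) ≈ 0.4639; Cmin,ss = (706/94)·f/(1−f) ≈ 6.499 mg/L.
Regimen B: f = (1/2)^(89/37) ≈ 0.1888; Cmin,ss = (1483/94)·f/(1−f) ≈ 3.672 mg/L.
Difference ≈ 6.499 − 3.672 ≈ 2.827 mg/L.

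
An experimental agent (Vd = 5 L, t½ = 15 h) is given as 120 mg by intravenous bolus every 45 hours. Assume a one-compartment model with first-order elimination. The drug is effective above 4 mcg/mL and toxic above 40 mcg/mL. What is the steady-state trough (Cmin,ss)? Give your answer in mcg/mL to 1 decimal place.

3.4 mcg/mL

τ = 45 h = 3 half-lives, so f = (1/2)^3 = 0.125.
Accumulation ratio R = 1/(1 − f) = 1/0.875 = 8/7.
Single-dose peak C₀ = D/Vd = 120/5 = 24 mcg/mL.
Steady-state peak Cmax,ss = C₀·R = 24 × 8/7 ≈ 27.429 mcg/mL.
Steady-state trough Cmin,ss = Cmax,ss·f ≈ 27.429 × 0.125 ≈ 3.429 mcg/mL.
Trough 3.4 mcg/mL vs MEC 4 mcg/mL: subtherapeutic.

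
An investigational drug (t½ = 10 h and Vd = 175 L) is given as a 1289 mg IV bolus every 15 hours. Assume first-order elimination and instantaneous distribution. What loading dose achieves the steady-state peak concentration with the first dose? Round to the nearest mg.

1994 mg

f = (1/2)^(15/10) ≈ 0.353553; accumulation ratio R = 1/(1−f) ≈ 1.54692.
Loading dose to hit Cmax,ss on first dose: D_load = D_maint·R ≈ 1289 × 1.54692 ≈ 1993.98 mg.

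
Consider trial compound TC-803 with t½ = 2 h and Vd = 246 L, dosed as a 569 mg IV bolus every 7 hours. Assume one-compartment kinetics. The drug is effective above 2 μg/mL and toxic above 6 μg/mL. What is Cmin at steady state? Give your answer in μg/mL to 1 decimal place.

Over one 7-h interval, 7/2 ≈ 3.5 half-lives elapse, leaving f ≈ 0.0884 of each dose.
Accumulation ratio R = 1/(1 − f) ≈ 1/0.9116 ≈ 1.0970.
Each bolus raises the concentration by D/Vd = 569/246 ≈ 2.313 μg/mL.
Cmax,ss = C₀/(1 − f) ≈ 2.313/0.9116 ≈ 2.537 μg/mL.
Steady-state trough Cmin,ss = Cmax,ss·f ≈ 2.537 × 0.0884 ≈ 0.224 μg/mL.
Trough 0.2 μg/mL vs MEC 2 μg/mL: subtherapeutic.

0.2 μg/mL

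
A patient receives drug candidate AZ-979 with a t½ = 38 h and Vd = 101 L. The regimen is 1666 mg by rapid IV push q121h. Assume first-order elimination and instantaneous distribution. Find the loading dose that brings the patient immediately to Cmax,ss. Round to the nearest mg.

f = (1/2)^(121/38) ≈ 0.110016; accumulation ratio R = 1/(1−f) ≈ 1.12362.
Loading dose to hit Cmax,ss on first dose: D_load = D_maint·R ≈ 1666 × 1.12362 ≈ 1871.95 mg.

1872 mg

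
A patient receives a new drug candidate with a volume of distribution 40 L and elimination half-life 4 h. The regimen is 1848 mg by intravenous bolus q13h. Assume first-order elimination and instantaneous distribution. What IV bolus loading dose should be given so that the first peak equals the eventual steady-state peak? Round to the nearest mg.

f = (1/2)^(13/4) ≈ 0.105112; accumulation ratio R = 1/(1−f) ≈ 1.11746.
Loading dose to hit Cmax,ss on first dose: D_load = D_maint·R ≈ 1848 × 1.11746 ≈ 2065.07 mg.

2065 mg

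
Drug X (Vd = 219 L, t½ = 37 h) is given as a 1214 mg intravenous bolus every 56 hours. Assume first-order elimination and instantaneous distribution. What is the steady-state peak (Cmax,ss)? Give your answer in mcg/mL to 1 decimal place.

τ/t½ = 56/37 ≈ 1.5135, so fraction remaining f = (1/2)^(56/37) ≈ 0.3503.
At steady state, accumulation factor R = 1/(1 − e^(−kτ)) ≈ 1.5392.
Each bolus raises the concentration by D/Vd = 1214/219 ≈ 5.543 mcg/mL.
Steady-state peak Cmax,ss = C₀·R ≈ 5.543 × 1.5392 ≈ 8.532 mcg/mL.

8.5 mcg/mL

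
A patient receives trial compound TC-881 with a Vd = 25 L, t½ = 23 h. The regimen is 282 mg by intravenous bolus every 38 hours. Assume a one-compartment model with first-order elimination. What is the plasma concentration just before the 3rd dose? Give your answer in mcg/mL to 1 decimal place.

4.7 mcg/mL

f = (1/2)^(τ/t½) = (1/2)^(38/23) ≈ 0.3182.
C₀ = D/Vd = 282/25 ≈ 11.280 mcg/mL.
Before the 3rd dose, 2 doses have been given. Superposition: Cmin = C₀·(f + f²).
≈ 11.280 × (0.3182 + 0.1013) ≈ 11.280 × 0.4195 ≈ 4.732 mcg/mL.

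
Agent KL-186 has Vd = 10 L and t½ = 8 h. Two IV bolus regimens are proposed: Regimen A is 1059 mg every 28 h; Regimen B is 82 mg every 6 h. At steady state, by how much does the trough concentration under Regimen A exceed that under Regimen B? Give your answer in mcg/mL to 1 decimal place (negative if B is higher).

Regimen A: f = (1/2)^(28/8) ≈ 0.0884; Cmin,ss = (1059/10)·f/(1−f) ≈ 10.269 mcg/mL.
Regimen B: f = (1/2)^(6/8) ≈ 0.5946; Cmin,ss = (82/10)·f/(1−f) ≈ 12.027 mcg/mL.
Difference ≈ 10.269 − 12.027 ≈ -1.758 mcg/mL.

-1.8 mcg/mL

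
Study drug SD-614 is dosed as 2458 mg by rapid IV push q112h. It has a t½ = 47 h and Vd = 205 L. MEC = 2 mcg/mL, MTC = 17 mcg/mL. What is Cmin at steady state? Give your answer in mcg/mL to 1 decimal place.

2.8 mcg/mL

k = ln2/t½ = ln2/47 ≈ 0.014748 h⁻¹; fraction remaining f = e^(−kτ) = e^(−0.014748×112) ≈ 0.1917.
Accumulation ratio R = 1/(1 − f) ≈ 1/0.8083 ≈ 1.2372.
Each bolus raises the concentration by D/Vd = 2458/205 ≈ 11.990 mcg/mL.
Cmax,ss = C₀/(1 − f) ≈ 11.990/0.8083 ≈ 14.834 mcg/mL.
Steady-state trough Cmin,ss = Cmax,ss·f ≈ 14.834 × 0.1917 ≈ 2.844 mcg/mL.
Trough 2.8 mcg/mL vs MEC 2 mcg/mL: adequate.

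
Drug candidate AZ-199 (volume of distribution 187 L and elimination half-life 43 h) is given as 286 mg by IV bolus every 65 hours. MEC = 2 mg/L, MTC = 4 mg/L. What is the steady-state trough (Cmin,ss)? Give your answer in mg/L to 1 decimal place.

Over one 65-h interval, 65/43 ≈ 1.5116 half-lives elapse, leaving f ≈ 0.3507 of each dose.
Single-dose peak C₀ = D/Vd = 286/187 ≈ 1.529 mg/L.
Steady-state trough Cmin,ss = C₀·f/(1−f) ≈ 1.529 × 0.3507/0.6493 ≈ 0.826 mg/L.
Trough 0.8 mg/L vs MEC 2 mg/L: subtherapeutic.

0.8 mg/L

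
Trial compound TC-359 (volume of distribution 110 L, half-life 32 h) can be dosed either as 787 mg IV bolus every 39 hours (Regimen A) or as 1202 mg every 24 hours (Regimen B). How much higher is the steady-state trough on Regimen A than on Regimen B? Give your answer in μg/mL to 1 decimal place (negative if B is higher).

Regimen A: f = (1/2)^(39/32) ≈ 0.4297; Cmin,ss = (787/110)·f/(1−f) ≈ 5.391 μg/mL.
Regimen B: f = (1/2)^(24/32) ≈ 0.5946; Cmin,ss = (1202/110)·f/(1−f) ≈ 16.027 μg/mL.
Difference ≈ 5.391 − 16.027 ≈ -10.636 μg/mL.

-10.6 μg/mL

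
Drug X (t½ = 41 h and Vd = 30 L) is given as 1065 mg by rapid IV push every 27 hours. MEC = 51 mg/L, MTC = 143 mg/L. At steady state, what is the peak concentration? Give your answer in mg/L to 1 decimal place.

Over one 27-h interval, 27/41 ≈ 0.65854 half-lives elapse, leaving f ≈ 0.6335 of each dose.
At steady state, accumulation factor R = 1/(1 − e^(−kτ)) ≈ 2.7285.
Single-dose peak C₀ = D/Vd = 1065/30 ≈ 35.500 mg/L.
Steady-state peak Cmax,ss = C₀·R ≈ 35.500 × 2.7285 ≈ 96.862 mg/L.
Peak 96.9 mg/L vs MTC 143 mg/L: below toxic threshold.

96.9 mg/L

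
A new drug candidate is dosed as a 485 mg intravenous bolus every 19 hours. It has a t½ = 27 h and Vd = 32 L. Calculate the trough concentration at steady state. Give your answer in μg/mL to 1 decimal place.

24.1 μg/mL

k = ln2/t½ = ln2/27 ≈ 0.025672 h⁻¹; fraction remaining f = e^(−kτ) = e^(−0.025672×19) ≈ 0.6140.
Single-dose peak C₀ = D/Vd = 485/32 ≈ 15.156 μg/mL.
Steady-state trough Cmin,ss = C₀·f/(1−f) ≈ 15.156 × 0.6140/0.3860 ≈ 24.108 μg/mL.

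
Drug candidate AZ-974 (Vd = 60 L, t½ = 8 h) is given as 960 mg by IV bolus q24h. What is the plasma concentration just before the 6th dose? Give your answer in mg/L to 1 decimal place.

f = (1/2)^(τ/t½) = (1/2)^(24/8) ≈ 0.1250.
C₀ = D/Vd = 960/60 ≈ 16.000 mg/L.
Before the 6th dose, 5 doses have been given. Superposition: Cmin = C₀·(f + f² + … + f^5).
≈ 16.000 × (0.1250 + 0.0156 + 0.0020 + 0.0002 + 0.0000) ≈ 16.000 × 0.1428 ≈ 2.285 mg/L.

2.3 mg/L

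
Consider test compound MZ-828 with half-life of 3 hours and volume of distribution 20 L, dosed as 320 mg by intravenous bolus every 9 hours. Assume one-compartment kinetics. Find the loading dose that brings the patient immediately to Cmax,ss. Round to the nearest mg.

f = (1/2)^(9/3) ≈ 0.125000; accumulation ratio R = 1/(1−f) ≈ 1.14286.
Loading dose to hit Cmax,ss on first dose: D_load = D_maint·R ≈ 320 × 1.14286 ≈ 365.72 mg.

366 mg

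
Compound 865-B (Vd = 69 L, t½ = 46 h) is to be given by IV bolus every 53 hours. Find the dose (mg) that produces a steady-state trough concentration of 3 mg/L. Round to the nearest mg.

τ/t½ = 53/46 ≈ 1.1522, so f = (1/2)^(53/46) ≈ 0.449947.
Cmin,ss = (D/Vd)·f/(1−f), so D = Cmin,ss·Vd·(1−f)/f.
D = 3 × 69 × (1−f)/f ≈ 3 × 69 × 1.22248 ≈ 253.05 mg.

253 mg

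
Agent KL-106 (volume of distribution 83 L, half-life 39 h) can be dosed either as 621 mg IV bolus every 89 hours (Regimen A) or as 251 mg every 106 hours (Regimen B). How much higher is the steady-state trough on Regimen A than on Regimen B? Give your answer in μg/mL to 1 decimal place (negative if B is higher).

Regimen A: f = (1/2)^(89/39) ≈ 0.2056; Cmin,ss = (621/83)·f/(1−f) ≈ 1.936 μg/mL.
Regimen B: f = (1/2)^(106/39) ≈ 0.1520; Cmin,ss = (251/83)·f/(1−f) ≈ 0.542 μg/mL.
Difference ≈ 1.936 − 0.542 ≈ 1.394 μg/mL.

1.4 μg/mL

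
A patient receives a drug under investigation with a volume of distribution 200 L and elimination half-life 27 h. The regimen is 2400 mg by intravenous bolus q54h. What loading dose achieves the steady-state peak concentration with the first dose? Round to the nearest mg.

3200 mg

f = (1/2)^(54/27) ≈ 0.250000; accumulation ratio R = 1/(1−f) ≈ 1.33333.
Loading dose to hit Cmax,ss on first dose: D_load = D_maint·R ≈ 2400 × 1.33333 ≈ 3199.99 mg.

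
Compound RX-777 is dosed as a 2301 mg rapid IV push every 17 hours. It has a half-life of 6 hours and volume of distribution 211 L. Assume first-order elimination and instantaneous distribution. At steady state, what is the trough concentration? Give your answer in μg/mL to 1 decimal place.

Over one 17-h interval, 17/6 ≈ 2.8333 half-lives elapse, leaving f ≈ 0.1403 of each dose.
Single-dose peak C₀ = D/Vd = 2301/211 ≈ 10.905 μg/mL.
Steady-state trough Cmin,ss = C₀·f/(1−f) ≈ 10.905 × 0.1403/0.8597 ≈ 1.780 μg/mL.

1.8 μg/mL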